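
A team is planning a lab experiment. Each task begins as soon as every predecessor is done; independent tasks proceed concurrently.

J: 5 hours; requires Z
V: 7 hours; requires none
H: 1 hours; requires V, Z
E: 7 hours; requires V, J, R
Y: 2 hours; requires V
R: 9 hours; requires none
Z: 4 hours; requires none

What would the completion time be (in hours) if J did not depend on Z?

Before: longest chain R→E = 9+7 = 16, finish 16.
Without Z→J, J's earliest start moves from 4 to 0.
After: R→E = 9+7 = 16 → 16 hours.

16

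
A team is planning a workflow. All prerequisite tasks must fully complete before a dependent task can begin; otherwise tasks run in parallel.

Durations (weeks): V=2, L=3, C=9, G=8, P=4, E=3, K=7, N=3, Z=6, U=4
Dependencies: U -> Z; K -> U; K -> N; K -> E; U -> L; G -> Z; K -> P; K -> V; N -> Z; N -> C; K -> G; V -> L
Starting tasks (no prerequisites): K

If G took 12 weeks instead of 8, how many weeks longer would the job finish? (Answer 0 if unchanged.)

Critical path before the change: K→G→Z = 7+8+6 = 21 giving 21 weeks.
G lies on that path, so at 12 weeks the path becomes 25 weeks.
That remains the longest chain; total 25 weeks.
Change in finish: 25 − 21 = +4 weeks.

4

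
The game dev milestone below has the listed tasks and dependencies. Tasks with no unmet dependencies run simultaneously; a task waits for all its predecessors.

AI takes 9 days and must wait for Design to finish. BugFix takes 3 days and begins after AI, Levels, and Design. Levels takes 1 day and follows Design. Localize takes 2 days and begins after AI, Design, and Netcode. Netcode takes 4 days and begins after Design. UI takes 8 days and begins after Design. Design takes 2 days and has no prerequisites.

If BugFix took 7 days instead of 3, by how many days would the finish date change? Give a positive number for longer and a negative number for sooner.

4

Baseline: Design→AI→BugFix = 2+9+3 = 14 → 14 days.
BugFix is on the critical path; changing it to 7 makes that path 18 days.
No other chain overtakes it, so the finish is 18 days.
Change in finish: 18 − 14 = +4 days.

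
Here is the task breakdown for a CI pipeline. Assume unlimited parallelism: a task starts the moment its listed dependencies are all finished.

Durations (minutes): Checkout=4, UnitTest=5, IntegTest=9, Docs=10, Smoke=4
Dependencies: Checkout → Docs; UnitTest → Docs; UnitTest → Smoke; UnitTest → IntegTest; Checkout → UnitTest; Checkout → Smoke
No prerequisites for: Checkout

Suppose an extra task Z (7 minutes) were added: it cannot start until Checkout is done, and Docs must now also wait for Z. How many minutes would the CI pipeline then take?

21

Originally the CI pipeline takes 19 minutes.
With Z inserted, Docs now waits for max(UnitTest, Checkout, Z).
New critical path: Checkout→Z→Docs = 4+7+10 = 21 ⇒ 21 minutes.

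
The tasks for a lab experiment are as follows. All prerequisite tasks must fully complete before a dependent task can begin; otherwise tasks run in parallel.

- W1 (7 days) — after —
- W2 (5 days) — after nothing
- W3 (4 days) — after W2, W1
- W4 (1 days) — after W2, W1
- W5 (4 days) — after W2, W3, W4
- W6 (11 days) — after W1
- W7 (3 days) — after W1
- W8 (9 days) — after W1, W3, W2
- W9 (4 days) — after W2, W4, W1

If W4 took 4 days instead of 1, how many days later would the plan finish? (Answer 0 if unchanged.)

Baseline: W1→W3→W8 = 7+4+9 = 20 → 20 days.
The longest path through W4 is only 12 days, so W4 has float 8.
The critical path is still W1→W3→W8; finish is now 20 days.
Change in finish: 20 − 20 = +0 days.

0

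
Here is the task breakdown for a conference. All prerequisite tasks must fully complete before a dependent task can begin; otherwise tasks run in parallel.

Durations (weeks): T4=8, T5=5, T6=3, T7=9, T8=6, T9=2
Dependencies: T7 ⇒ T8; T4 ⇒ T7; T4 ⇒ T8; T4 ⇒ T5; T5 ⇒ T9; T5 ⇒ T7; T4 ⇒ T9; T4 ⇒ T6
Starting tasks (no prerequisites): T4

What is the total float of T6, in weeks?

Critical path: T4→T5→T7→T8 = 8+5+9+6 = 28, so the finish is 28 weeks.
Longest path through T6: 11 weeks (earliest finish 11, latest finish 28).
Slack of T6 = 25 − 8 = 17 weeks.

17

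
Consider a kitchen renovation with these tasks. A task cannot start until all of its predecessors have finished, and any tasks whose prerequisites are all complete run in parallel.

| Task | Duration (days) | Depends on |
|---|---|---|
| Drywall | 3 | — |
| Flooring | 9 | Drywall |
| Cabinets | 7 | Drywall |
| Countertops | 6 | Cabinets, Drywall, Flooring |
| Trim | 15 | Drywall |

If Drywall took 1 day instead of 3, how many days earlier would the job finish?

2

Actual critical path: Drywall→Flooring→Countertops = 3+9+6 = 18 ⇒ 18 days.
Drywall is on the critical path; changing it to 1 makes that path 16 days.
That remains the longest chain; total 16 days.
Change in finish: 16 − 18 = -2 days.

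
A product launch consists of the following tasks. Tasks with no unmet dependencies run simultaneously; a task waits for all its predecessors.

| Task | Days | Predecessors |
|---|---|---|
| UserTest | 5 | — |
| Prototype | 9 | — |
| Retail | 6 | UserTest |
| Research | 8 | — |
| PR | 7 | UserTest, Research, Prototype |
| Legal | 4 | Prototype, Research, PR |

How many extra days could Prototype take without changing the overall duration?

Prototype→PR→Legal = 9+7+4 = 20 sets the makespan at 20 days.
Prototype finishes as early as 9 and must finish by 9.
Slack of Prototype = 0 − 0 = 0 days.

0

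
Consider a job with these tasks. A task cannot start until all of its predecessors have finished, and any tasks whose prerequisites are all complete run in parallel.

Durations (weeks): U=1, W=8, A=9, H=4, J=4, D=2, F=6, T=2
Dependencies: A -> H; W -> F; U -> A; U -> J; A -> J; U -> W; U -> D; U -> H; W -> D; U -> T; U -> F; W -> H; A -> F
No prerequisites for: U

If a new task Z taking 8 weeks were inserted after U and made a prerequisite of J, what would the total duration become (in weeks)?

Originally the plan takes 16 weeks.
With Z inserted, J now waits for max(U, A, Z).
New critical path: U→A→F = 1+9+6 = 16 ⇒ 16 weeks.

16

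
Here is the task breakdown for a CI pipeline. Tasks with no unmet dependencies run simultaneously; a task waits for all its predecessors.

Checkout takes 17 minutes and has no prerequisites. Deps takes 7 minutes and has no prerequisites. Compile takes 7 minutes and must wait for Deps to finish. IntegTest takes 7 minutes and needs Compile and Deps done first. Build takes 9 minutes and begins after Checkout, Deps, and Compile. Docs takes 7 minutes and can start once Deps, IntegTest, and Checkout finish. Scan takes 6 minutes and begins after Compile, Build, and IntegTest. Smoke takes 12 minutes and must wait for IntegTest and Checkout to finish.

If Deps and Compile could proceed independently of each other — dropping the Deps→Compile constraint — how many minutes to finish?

32

With the dependency in place, Deps→Compile→IntegTest→Smoke = 7+7+7+12 = 33 sets the finish at 33 minutes.
Without Deps→Compile, Compile's earliest start moves from 7 to 0.
The longest chain is now Checkout→Build→Scan = 17+9+6 = 32, so the CI pipeline takes 32 minutes.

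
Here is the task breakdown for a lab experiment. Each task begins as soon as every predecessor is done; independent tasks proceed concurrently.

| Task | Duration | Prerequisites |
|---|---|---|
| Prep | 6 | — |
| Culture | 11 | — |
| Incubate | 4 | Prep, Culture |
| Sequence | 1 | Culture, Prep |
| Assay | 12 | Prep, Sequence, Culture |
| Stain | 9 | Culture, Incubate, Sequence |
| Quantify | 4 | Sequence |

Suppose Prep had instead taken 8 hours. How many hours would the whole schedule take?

Baseline: Culture→Incubate→Stain = 11+4+9 = 24 → 24 hours.
Prep has 5 hours of float (longest path through it is 19).
No other chain overtakes it, so the finish is 24 hours.

24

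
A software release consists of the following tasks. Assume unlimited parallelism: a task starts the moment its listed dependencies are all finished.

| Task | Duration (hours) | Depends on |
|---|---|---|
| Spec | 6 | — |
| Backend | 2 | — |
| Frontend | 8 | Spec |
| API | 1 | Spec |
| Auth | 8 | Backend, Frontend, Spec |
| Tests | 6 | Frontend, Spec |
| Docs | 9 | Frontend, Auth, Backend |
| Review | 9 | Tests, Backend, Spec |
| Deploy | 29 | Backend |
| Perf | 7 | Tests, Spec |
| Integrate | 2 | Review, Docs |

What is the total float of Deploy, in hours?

2

Spec→Frontend→Auth→Docs→Integrate = 6+8+8+9+2 = 33 sets the makespan at 33 hours.
The longest chain containing Deploy totals 31 hours.
Slack of Deploy = 4 − 2 = 2 hours.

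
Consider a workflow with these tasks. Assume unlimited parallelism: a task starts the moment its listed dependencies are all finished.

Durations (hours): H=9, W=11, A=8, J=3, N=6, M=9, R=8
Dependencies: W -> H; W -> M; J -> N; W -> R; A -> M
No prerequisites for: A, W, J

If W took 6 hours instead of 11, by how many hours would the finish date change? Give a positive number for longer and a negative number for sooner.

Critical path before the change: W→H = 11+9 = 20 giving 20 hours.
W lies on that path, so at 6 hours the path becomes 15 hours.
The binding chain switches to A→M = 8+9 = 17; finish 17 hours.
Change in finish: 17 − 20 = -3 hours.

-3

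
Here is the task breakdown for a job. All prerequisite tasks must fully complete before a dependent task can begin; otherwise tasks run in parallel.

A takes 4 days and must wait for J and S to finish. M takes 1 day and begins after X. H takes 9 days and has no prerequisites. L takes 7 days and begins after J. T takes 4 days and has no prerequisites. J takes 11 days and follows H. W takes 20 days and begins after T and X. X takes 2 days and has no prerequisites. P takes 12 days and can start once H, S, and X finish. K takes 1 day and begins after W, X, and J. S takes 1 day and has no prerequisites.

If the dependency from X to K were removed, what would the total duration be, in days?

27

With the dependency in place, H→J→L = 9+11+7 = 27 sets the finish at 27 days.
Dropping X→K doesn't change K's earliest start (24); another predecessor still binds.
The longest chain is now H→J→L = 9+11+7 = 27, so the plan takes 27 days.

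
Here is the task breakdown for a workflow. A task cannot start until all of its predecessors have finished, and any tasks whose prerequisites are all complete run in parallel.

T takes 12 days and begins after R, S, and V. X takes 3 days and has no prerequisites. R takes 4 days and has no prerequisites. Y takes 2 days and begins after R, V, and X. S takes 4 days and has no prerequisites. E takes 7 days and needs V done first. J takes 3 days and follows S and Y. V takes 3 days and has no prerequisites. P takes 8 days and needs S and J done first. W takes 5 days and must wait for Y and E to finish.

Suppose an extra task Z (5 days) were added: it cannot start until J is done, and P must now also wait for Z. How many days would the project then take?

Originally the project takes 17 days.
With Z inserted, P now waits for max(S, J, Z).
New critical path: R→Y→J→Z→P = 4+2+3+5+8 = 22 ⇒ 22 days.

22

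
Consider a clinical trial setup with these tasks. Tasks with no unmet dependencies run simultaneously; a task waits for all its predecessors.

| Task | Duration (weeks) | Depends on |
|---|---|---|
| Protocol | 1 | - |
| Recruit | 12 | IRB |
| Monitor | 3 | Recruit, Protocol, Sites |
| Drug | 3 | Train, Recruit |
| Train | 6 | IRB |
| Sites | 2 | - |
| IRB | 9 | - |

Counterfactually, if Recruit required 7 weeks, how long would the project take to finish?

19

Actual critical path: IRB→Recruit→Drug = 9+12+3 = 24 ⇒ 24 weeks.
Recruit is on the critical path; changing it to 7 makes that path 19 weeks.
The critical path is still IRB→Recruit→Drug; finish is now 19 weeks.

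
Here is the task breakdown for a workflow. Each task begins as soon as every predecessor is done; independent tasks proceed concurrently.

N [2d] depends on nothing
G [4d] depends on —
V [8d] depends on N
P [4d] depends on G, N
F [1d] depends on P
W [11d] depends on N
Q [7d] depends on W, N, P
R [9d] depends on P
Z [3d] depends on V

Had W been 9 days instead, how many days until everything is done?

18

The binding path is N→W→Q = 2+11+7 = 20; finish at 20 days.
W is on the critical path; changing it to 9 makes that path 18 days.
That remains the longest chain; total 18 days.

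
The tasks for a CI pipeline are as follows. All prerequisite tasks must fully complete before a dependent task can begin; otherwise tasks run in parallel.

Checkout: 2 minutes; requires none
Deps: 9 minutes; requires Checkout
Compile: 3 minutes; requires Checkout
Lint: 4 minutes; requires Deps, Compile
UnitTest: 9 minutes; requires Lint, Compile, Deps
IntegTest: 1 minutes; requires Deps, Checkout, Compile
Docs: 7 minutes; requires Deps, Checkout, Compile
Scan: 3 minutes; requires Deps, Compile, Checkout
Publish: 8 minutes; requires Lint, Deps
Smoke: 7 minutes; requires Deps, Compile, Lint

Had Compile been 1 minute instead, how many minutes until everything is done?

24

Baseline: Checkout→Deps→Lint→UnitTest = 2+9+4+9 = 24 → 24 minutes.
Compile is off the critical path — its longest chain is 18 minutes, giving 6 of slack.
The critical path is still Checkout→Deps→Lint→UnitTest; finish is now 24 minutes.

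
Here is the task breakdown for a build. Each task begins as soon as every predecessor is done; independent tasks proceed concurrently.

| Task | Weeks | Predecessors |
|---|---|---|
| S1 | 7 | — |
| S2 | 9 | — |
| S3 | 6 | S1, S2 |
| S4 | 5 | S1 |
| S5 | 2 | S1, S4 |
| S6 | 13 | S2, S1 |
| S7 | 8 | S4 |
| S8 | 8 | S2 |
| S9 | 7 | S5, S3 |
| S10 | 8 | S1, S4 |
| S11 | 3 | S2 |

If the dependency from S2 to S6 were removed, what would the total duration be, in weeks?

Original critical path: S2→S3→S9 = 9+6+7 = 22 ⇒ 22 weeks.
Without S2→S6, S6's earliest start moves from 9 to 7.
The longest chain is now S2→S3→S9 = 9+6+7 = 22, so the plan takes 22 weeks.

22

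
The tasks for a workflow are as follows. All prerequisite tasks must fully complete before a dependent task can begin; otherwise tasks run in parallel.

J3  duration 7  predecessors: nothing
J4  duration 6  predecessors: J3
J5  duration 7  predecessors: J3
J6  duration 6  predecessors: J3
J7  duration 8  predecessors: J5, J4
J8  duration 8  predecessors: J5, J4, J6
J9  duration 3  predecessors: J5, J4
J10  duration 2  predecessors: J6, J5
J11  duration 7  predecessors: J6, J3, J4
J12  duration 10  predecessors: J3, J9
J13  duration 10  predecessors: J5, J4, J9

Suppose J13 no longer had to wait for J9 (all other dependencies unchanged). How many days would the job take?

Original critical path: J3→J5→J9→J12 = 7+7+3+10 = 27 ⇒ 27 days.
Without J9→J13, J13's earliest start moves from 17 to 14.
After: J3→J5→J9→J12 = 7+7+3+10 = 27 → 27 days.

27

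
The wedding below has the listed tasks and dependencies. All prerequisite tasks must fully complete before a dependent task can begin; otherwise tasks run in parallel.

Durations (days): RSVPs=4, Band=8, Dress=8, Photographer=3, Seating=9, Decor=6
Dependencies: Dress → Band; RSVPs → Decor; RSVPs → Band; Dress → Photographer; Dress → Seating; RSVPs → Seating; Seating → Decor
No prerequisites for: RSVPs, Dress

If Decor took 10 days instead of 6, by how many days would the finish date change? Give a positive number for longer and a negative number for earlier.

4

Critical path before the change: Dress→Seating→Decor = 8+9+6 = 23 giving 23 days.
Since Decor is critical, the +4 change carries straight to that chain (now 27 days).
The critical path is still Dress→Seating→Decor; finish is now 27 days.
Change in finish: 27 − 23 = +4 days.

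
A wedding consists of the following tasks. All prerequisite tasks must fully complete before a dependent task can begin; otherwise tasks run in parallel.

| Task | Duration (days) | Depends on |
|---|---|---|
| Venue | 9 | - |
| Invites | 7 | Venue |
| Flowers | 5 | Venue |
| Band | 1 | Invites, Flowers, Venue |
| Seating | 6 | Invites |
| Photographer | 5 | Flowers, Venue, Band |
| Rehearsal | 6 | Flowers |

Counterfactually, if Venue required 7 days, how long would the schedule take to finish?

20

Actual critical path: Venue→Invites→Band→Photographer = 9+7+1+5 = 22 ⇒ 22 days.
Venue is on the critical path; changing it to 7 makes that path 20 days.
No other chain overtakes it, so the finish is 20 days.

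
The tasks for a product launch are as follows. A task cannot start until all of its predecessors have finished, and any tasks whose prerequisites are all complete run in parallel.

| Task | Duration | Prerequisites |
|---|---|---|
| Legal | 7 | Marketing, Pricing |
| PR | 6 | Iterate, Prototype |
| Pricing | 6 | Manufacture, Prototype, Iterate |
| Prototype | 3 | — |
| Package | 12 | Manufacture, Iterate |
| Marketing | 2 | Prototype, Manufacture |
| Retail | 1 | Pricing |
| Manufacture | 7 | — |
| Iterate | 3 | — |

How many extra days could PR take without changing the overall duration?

Critical path: Manufacture→Pricing→Legal = 7+6+7 = 20, so the finish is 20 days.
PR finishes as early as 9 and must finish by 20.
Float = 20 − 9 = 11.

11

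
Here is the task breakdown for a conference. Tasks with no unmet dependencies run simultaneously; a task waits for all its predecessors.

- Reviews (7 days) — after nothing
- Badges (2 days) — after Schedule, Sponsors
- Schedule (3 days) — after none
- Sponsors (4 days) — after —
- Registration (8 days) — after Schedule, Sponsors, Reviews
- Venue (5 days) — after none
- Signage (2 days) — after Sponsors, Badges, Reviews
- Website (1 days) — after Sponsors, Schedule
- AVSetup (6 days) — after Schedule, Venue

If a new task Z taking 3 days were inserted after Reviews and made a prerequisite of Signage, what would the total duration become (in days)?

Originally the project takes 15 days.
With Z inserted, Signage now waits for max(Sponsors, Badges, Reviews, Z).
New critical path: Reviews→Registration = 7+8 = 15 ⇒ 15 days.

15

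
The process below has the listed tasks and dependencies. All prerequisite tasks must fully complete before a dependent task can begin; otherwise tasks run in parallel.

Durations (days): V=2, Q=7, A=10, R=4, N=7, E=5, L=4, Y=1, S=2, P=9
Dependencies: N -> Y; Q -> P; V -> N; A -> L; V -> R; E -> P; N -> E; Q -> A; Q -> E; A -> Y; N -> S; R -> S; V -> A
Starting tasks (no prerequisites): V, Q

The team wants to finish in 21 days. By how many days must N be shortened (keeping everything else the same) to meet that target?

Current finish: 23 days; target: 21.
N is on every critical path, so each day cut from N cuts the finish by one (this holds down to a finish of 21).
Need 23 − 21 = 2 days off N → N becomes 5 days, finish becomes 21.

2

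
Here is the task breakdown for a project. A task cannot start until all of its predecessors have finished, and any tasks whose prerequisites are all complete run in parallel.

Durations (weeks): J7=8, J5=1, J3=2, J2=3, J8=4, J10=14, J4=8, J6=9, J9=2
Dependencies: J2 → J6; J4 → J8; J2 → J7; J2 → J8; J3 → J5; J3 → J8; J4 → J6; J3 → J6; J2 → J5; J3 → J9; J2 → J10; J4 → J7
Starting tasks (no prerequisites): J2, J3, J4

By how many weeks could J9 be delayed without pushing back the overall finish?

J2→J10 = 3+14 = 17 sets the makespan at 17 weeks.
J9 finishes as early as 4 and must finish by 17.
Slack of J9 = 15 − 2 = 13 weeks.

13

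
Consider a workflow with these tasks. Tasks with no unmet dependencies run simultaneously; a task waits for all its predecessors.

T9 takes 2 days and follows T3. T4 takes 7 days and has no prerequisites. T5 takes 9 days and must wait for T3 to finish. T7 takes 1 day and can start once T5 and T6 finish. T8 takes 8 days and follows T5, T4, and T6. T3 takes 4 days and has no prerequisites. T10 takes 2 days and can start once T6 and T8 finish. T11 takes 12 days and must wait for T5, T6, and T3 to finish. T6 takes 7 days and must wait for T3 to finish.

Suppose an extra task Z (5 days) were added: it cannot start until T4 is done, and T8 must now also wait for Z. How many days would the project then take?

Originally the project takes 25 days.
With Z inserted, T8 now waits for max(T5, T4, T6, Z).
New critical path: T3→T5→T11 = 4+9+12 = 25 ⇒ 25 days.

25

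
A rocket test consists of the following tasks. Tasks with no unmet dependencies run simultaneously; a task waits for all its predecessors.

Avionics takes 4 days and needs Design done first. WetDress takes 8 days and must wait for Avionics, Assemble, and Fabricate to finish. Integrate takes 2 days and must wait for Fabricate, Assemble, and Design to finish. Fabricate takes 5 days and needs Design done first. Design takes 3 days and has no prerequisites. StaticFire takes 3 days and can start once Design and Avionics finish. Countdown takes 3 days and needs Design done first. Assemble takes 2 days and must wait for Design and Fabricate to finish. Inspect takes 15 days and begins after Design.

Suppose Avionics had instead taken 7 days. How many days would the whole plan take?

18

The binding path is Design→Fabricate→Assemble→WetDress = 3+5+2+8 = 18; finish at 18 days.
The longest path through Avionics is only 15 days, so Avionics has float 3.
The critical path is still Design→Fabricate→Assemble→WetDress; finish is now 18 days.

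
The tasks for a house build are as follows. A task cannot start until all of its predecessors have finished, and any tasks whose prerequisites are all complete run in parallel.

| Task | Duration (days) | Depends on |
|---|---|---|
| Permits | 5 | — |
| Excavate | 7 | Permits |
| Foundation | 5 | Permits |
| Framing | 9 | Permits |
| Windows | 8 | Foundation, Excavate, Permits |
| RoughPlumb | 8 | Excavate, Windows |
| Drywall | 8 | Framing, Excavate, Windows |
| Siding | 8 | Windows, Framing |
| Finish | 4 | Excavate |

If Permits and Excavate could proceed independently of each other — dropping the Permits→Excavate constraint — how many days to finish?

Before: longest chain Permits→Excavate→Windows→RoughPlumb = 5+7+8+8 = 28, finish 28.
Without Permits→Excavate, Excavate's earliest start moves from 5 to 0.
New critical path: Permits→Foundation→Windows→RoughPlumb = 5+5+8+8 = 26 ⇒ 26 days.

26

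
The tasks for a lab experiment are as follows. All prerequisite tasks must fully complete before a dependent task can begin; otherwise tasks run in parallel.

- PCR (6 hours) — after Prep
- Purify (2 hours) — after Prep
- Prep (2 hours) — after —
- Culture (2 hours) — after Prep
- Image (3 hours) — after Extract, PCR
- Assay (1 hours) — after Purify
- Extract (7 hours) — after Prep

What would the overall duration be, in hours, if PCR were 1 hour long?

As given, the longest chain is Prep→Extract→Image = 2+7+3 = 12, so the finish is 12 hours.
PCR is off the critical path — its longest chain is 11 hours, giving 1 of slack.
The critical path is still Prep→Extract→Image; finish is now 12 hours.

12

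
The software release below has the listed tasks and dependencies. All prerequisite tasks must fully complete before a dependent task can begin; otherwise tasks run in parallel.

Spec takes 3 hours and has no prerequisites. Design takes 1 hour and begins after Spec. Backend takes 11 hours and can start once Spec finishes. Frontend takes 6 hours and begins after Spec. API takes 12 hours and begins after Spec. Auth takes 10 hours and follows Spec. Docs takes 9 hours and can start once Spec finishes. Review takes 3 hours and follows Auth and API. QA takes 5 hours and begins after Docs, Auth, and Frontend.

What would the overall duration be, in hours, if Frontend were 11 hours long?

19

As given, the longest chain is Spec→API→Review = 3+12+3 = 18, so the finish is 18 hours.
The longest path through Frontend is only 14 hours, so Frontend has float 4.
Now Spec→Frontend→QA = 3+11+5 = 19 is longest, so the finish becomes 19 hours.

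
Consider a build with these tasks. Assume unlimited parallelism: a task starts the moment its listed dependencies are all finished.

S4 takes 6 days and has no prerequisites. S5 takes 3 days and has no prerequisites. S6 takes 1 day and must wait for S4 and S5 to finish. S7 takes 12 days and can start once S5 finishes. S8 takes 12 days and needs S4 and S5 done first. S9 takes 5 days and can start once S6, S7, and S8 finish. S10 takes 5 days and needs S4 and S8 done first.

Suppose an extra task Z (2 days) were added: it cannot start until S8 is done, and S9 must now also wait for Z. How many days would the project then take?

25

Originally the project takes 23 days.
With Z inserted, S9 now waits for max(S6, S7, S8, Z).
New critical path: S4→S8→Z→S9 = 6+12+2+5 = 25 ⇒ 25 days.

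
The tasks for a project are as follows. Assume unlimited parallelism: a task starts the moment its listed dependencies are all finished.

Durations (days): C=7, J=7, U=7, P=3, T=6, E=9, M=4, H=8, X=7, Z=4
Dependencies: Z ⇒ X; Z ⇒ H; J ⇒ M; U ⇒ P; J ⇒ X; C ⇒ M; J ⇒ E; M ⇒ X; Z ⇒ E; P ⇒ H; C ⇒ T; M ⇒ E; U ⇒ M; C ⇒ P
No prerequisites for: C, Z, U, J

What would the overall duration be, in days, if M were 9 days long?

25

Actual critical path: C→M→E = 7+4+9 = 20 ⇒ 20 days.
M is on the critical path; changing it to 9 makes that path 25 days.
No other chain overtakes it, so the finish is 25 days.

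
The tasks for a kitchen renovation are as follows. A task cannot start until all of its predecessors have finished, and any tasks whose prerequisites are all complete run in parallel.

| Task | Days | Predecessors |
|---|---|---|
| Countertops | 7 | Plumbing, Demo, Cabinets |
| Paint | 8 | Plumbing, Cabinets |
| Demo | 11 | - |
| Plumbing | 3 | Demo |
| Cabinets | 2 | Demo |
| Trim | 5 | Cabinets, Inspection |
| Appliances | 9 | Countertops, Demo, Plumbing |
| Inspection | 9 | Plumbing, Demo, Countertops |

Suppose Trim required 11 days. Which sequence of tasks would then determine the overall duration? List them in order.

Demo, Plumbing, Countertops, Inspection, Trim

Critical path before the change: Demo→Plumbing→Countertops→Inspection→Trim = 11+3+7+9+5 = 35 giving 35 days.
Trim is on the critical path; changing it to 11 makes that path 41 days.
The critical path is still Demo→Plumbing→Countertops→Inspection→Trim; finish is now 41 days.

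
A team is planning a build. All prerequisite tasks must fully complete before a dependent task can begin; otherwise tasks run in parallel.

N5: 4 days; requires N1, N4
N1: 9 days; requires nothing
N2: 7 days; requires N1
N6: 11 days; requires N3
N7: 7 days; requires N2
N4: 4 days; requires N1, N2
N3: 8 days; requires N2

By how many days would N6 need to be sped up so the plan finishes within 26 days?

9

Current finish: 35 days; target: 26.
N6 is on every critical path, so each day cut from N6 cuts the finish by one (this holds down to a finish of 25).
Need 35 − 26 = 9 days off N6 → N6 becomes 2 days, finish becomes 26.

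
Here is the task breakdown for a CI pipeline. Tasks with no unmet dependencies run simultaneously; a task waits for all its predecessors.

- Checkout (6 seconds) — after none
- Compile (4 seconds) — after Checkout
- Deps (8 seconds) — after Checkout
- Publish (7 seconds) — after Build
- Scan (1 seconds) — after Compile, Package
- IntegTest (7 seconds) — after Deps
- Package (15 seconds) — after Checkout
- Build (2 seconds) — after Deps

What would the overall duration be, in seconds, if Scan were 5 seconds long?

26

As given, the longest chain is Checkout→Deps→Build→Publish = 6+8+2+7 = 23, so the finish is 23 seconds.
Scan has 1 second of float (longest path through it is 22).
Now Checkout→Package→Scan = 6+15+5 = 26 is longest, so the finish becomes 26 seconds.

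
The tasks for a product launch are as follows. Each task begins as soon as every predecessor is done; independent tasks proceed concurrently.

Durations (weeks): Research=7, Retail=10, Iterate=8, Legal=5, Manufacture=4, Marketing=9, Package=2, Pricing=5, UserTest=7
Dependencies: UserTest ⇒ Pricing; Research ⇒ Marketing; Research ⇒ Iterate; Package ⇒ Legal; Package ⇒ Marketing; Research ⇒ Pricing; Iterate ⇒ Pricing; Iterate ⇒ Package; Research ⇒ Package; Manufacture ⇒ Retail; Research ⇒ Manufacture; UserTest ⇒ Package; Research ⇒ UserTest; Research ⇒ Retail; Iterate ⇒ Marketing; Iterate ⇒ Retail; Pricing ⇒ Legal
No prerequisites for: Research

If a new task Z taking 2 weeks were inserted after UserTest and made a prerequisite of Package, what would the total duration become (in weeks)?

Originally the job takes 26 weeks.
With Z inserted, Package now waits for max(Research, Iterate, UserTest, Z).
New critical path: Research→UserTest→Z→Package→Marketing = 7+7+2+2+9 = 27 ⇒ 27 weeks.

27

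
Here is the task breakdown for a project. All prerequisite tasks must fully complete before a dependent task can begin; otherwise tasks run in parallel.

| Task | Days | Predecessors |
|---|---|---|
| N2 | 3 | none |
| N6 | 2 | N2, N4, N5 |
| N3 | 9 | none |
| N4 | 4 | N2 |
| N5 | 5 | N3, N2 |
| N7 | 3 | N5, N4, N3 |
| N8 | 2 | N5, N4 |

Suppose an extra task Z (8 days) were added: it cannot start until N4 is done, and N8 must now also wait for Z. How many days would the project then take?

Originally the project takes 17 days.
With Z inserted, N8 now waits for max(N5, N4, Z).
New critical path: N2→N4→Z→N8 = 3+4+8+2 = 17 ⇒ 17 days.

17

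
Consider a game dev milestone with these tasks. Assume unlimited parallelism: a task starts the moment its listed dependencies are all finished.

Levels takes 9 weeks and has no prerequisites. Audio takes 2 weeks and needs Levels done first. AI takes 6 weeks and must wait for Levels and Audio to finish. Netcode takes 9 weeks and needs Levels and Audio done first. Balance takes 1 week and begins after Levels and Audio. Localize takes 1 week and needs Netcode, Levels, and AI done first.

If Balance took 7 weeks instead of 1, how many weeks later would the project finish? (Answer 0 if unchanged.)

0

As given, the longest chain is Levels→Audio→Netcode→Localize = 9+2+9+1 = 21, so the finish is 21 weeks.
The longest path through Balance is only 12 weeks, so Balance has float 9.
The critical path is still Levels→Audio→Netcode→Localize; finish is now 21 weeks.
Change in finish: 21 − 21 = +0 weeks.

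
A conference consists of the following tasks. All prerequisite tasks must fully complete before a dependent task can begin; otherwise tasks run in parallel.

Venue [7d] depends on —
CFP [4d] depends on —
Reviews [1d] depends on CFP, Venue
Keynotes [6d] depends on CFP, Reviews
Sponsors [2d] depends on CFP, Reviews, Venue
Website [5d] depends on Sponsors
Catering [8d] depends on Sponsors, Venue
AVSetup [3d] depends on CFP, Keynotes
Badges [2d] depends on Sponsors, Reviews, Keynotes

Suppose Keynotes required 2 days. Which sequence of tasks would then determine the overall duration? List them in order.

Critical path before the change: Venue→Reviews→Sponsors→Catering = 7+1+2+8 = 18 giving 18 days.
Keynotes is off the critical path — its longest chain is 17 days, giving 1 of slack.
That remains the longest chain; total 18 days.

Venue, Reviews, Sponsors, Catering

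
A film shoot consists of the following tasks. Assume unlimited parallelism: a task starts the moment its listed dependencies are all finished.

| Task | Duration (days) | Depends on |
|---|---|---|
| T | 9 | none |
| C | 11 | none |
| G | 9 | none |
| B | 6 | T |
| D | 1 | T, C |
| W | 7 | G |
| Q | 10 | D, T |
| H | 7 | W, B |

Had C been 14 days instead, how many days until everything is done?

Critical path before the change: G→W→H = 9+7+7 = 23 giving 23 days.
C is off the critical path — its longest chain is 22 days, giving 1 of slack.
Now C→D→Q = 14+1+10 = 25 is longest, so the finish becomes 25 days.

25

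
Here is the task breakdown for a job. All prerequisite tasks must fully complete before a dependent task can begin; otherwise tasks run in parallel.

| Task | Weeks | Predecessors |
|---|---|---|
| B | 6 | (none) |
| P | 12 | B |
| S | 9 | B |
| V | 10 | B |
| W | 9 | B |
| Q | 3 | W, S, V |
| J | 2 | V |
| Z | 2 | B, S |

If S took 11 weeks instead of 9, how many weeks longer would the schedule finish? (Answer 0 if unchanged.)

Baseline: B→V→Q = 6+10+3 = 19 → 19 weeks.
The longest path through S is only 18 weeks, so S has float 1.
The binding chain switches to B→S→Q = 6+11+3 = 20; finish 20 weeks.
Change in finish: 20 − 19 = +1 weeks.

1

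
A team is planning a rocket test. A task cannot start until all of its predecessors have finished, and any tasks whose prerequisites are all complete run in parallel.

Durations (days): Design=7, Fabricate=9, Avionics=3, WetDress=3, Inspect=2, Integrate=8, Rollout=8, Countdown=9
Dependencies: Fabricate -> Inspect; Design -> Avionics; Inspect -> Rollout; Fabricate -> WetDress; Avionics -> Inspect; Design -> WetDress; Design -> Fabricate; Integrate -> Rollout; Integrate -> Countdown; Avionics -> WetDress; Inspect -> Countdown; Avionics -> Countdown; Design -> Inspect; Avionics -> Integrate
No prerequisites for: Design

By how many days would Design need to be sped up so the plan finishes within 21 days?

6

Current finish: 27 days; target: 21.
Design is on every critical path, so each day cut from Design cuts the finish by one (this holds down to a finish of 21).
Need 27 − 21 = 6 days off Design → Design becomes 1 day, finish becomes 21.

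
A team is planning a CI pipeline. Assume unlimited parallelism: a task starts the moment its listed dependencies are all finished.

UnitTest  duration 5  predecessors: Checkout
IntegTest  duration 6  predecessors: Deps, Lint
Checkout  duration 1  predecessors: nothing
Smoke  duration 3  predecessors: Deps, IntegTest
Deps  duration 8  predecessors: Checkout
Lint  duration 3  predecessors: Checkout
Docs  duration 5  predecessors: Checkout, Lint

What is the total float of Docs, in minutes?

Critical path: Checkout→Deps→IntegTest→Smoke = 1+8+6+3 = 18, so the finish is 18 minutes.
The longest chain containing Docs totals 9 minutes.
So Docs can slip 18 − 9 = 9 minutes.

9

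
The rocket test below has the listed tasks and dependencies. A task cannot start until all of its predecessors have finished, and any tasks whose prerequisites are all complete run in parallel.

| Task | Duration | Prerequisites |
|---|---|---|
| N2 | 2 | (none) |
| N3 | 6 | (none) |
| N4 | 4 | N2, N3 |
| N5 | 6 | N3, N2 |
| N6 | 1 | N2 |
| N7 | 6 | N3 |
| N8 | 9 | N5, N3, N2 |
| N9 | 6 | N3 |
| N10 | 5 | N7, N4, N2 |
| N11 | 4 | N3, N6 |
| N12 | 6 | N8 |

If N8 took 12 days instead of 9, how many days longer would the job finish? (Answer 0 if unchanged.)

3

The binding path is N3→N5→N8→N12 = 6+6+9+6 = 27; finish at 27 days.
Since N8 is critical, the +3 change carries straight to that chain (now 30 days).
The critical path is still N3→N5→N8→N12; finish is now 30 days.
Change in finish: 30 − 27 = +3 days.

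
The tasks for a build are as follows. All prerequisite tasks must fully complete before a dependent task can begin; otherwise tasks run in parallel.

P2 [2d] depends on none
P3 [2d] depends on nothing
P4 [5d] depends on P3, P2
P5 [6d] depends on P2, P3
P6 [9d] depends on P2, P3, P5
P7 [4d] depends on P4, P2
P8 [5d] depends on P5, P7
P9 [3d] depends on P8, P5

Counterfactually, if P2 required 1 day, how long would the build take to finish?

As given, the longest chain is P2→P4→P7→P8→P9 = 2+5+4+5+3 = 19, so the finish is 19 days.
P2 lies on that path, so at 1 day the path becomes 18 days.
New critical path: P3→P4→P7→P8→P9 = 2+5+4+5+3 = 19 ⇒ 19 days.

19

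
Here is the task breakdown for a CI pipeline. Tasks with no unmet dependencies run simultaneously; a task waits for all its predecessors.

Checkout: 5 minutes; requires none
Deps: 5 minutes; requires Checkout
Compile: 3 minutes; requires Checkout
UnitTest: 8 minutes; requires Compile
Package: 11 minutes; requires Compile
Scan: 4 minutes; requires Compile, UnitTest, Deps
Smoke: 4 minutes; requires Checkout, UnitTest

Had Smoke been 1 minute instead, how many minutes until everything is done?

Critical path before the change: Checkout→Compile→UnitTest→Smoke = 5+3+8+4 = 20 giving 20 minutes.
Smoke is on the critical path; changing it to 1 makes that path 17 minutes.
Now Checkout→Compile→UnitTest→Scan = 5+3+8+4 = 20 is longest, so the finish becomes 20 minutes.

20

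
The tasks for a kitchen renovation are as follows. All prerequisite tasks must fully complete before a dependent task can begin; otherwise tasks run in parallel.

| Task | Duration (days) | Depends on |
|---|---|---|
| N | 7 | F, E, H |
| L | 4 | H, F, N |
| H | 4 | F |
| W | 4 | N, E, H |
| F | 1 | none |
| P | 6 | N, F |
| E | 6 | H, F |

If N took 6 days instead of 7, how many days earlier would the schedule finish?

Critical path before the change: F→H→E→N→P = 1+4+6+7+6 = 24 giving 24 days.
Since N is critical, the -1 change carries straight to that chain (now 23 days).
That remains the longest chain; total 23 days.
Change in finish: 23 − 24 = -1 days.

1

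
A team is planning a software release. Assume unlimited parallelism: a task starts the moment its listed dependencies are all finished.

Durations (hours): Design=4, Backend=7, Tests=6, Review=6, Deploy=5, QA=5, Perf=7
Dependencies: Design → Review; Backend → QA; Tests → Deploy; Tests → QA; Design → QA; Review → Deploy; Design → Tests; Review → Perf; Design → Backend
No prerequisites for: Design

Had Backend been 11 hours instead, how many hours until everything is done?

20

Baseline: Design→Review→Perf = 4+6+7 = 17 → 17 hours.
Backend is off the critical path — its longest chain is 16 hours, giving 1 of slack.
New critical path: Design→Backend→QA = 4+11+5 = 20 ⇒ 20 hours.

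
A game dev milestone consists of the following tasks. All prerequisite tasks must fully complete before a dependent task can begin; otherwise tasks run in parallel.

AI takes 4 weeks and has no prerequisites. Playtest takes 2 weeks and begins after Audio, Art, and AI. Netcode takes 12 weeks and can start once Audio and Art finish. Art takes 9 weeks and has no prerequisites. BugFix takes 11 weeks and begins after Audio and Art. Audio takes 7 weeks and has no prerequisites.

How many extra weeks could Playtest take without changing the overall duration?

10

Art→Netcode = 9+12 = 21 sets the makespan at 21 weeks.
The longest chain containing Playtest totals 11 weeks.
So Playtest can slip 21 − 11 = 10 weeks.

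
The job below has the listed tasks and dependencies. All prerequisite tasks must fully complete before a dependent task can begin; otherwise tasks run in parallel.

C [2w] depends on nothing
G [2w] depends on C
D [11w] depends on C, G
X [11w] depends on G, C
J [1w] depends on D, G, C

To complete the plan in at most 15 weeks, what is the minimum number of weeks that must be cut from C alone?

Current finish: 16 weeks; target: 15.
C is on every critical path, so each week cut from C cuts the finish by one (this holds down to a finish of 15).
Need 16 − 15 = 1 week off C → C becomes 1 week, finish becomes 15.

1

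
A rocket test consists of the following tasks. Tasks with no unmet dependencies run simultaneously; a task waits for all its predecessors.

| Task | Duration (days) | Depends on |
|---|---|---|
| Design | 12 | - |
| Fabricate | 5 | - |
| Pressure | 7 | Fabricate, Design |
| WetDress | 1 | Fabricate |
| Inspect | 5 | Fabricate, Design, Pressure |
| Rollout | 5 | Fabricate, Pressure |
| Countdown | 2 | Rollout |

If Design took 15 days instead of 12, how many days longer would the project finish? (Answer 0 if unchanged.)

As given, the longest chain is Design→Pressure→Rollout→Countdown = 12+7+5+2 = 26, so the finish is 26 days.
Design is on the critical path; changing it to 15 makes that path 29 days.
The critical path is still Design→Pressure→Rollout→Countdown; finish is now 29 days.
Change in finish: 29 − 26 = +3 days.

3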